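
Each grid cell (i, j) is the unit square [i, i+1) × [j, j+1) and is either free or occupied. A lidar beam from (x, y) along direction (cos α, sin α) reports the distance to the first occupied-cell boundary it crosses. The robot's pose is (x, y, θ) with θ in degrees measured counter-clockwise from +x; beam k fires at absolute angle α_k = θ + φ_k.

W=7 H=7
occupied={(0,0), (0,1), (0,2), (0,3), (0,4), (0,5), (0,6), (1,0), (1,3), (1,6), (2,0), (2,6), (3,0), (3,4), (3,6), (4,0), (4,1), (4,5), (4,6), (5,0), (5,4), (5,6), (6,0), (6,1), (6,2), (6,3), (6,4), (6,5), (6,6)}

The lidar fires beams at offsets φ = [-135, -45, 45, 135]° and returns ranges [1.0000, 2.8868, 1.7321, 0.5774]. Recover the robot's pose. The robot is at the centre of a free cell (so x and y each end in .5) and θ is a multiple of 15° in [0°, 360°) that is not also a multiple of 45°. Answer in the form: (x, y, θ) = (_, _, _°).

(x, y, θ) = (2.5, 1.5, 105°)

Enumerate (i+0.5, j+0.5, θ) over the 20 free cells and 16 admissible headings. For each, cast all 4 beams and compare to the given ranges.
  (4.5, 4.5, 165°): beam 1 = 0.5774 ≠ 1.0000 ✗
  (2.5, 2.5, 150°): beam 1 = 3.6235 ≠ 1.0000 ✗
  (4.5, 3.5, 150°): beam 1 = 1.5529 ≠ 1.0000 ✗
  …
  (2.5, 1.5, 105°): r_1=1.0000, r_2=2.8868, r_3=1.7321, r_4=0.5774 — all match ✓
No second candidate reproduces the full scan.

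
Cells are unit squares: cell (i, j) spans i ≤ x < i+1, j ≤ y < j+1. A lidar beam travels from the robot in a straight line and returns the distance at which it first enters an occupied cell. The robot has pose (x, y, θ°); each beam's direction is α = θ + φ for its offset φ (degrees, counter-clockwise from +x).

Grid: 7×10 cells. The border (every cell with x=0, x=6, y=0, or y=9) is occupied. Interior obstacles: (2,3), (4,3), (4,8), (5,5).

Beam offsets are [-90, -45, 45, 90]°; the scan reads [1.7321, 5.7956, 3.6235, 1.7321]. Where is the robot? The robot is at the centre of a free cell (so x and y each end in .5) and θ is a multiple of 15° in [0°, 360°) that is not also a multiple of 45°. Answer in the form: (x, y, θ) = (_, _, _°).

(x, y, θ) = (2.5, 7.5, 300°)

The pose lattice has 36·16 = 576 candidates. Test each by forward raycasting.
  (2.5, 2.5, 120°): beam 2 = 0.5176 ≠ 5.7956 ✗
  (5.5, 4.5, 75°): beam 1 = 0.5176 ≠ 1.7321 ✗
  (2.5, 4.5, 210°): beam 1 = 3.0000 ≠ 1.7321 ✗
  (1.5, 6.5, 165°): beam 1 = 2.5882 ≠ 1.7321 ✗
  (1.5, 2.5, 330°): beam 1 = 1.0000 ≠ 1.7321 ✗
  …
  (2.5, 7.5, 300°): r_1=1.7321, r_2=5.7956, r_3=3.6235, r_4=1.7321 — all match ✓
No second candidate reproduces the full scan.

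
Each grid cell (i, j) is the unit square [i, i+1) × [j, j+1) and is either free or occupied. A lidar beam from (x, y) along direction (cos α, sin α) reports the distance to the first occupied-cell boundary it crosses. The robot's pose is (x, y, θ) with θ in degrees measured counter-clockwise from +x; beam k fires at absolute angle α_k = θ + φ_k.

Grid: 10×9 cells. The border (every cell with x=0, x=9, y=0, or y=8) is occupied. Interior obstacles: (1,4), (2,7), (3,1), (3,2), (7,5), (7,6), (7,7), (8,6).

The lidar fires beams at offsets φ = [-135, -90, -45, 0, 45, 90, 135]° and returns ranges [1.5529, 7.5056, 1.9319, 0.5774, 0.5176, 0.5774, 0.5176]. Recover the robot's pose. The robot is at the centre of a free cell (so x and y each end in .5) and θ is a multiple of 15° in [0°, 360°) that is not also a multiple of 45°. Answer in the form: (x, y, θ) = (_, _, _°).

(x, y, θ) = (1.5, 1.5, 150°)

Enumerate (i+0.5, j+0.5, θ) over the 48 free cells and 16 admissible headings. For each, cast all 7 beams and compare to the given ranges.
  (5.5, 5.5, 285°): beam 1 = 3.0000 ≠ 1.5529 ✗
  (7.5, 4.5, 120°): beam 2 = 1.7321 ≠ 7.5056 ✗
  (6.5, 2.5, 15°): beam 1 = 1.7321 ≠ 1.5529 ✗
  (8.5, 1.5, 285°): beam 1 = 8.6603 ≠ 1.5529 ✗
  …
  (1.5, 1.5, 150°): r_1=1.5529, r_2=7.5056, r_3=1.9319, r_4=0.5774, r_5=0.5176, r_6=0.5774, r_7=0.5176 — all match ✓
Unique over the lattice → pose = (1.5, 1.5, 150°).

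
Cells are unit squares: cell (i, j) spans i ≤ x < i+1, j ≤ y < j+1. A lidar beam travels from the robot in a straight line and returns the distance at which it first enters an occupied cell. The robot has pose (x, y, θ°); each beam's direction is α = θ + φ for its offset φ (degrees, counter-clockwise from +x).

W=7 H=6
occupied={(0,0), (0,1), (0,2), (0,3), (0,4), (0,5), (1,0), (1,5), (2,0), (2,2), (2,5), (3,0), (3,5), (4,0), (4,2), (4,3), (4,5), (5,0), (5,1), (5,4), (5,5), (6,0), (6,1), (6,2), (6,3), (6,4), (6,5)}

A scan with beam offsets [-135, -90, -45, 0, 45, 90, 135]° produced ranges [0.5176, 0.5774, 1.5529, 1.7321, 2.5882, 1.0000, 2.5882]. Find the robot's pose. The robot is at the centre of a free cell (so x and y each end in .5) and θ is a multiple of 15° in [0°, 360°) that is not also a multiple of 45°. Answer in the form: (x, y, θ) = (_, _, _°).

(x, y, θ) = (3.5, 3.5, 120°)

The pose lattice has 15·16 = 240 candidates. Test each by forward raycasting.
  (3.5, 2.5, 105°): beam 1 = 0.5774 ≠ 0.5176 ✗
  (4.5, 1.5, 345°): beam 1 = 1.0000 ≠ 0.5176 ✗
  (2.5, 1.5, 105°): beam 1 = 1.0000 ≠ 0.5176 ✗
  (4.5, 1.5, 210°): beam 3 = 1.9319 ≠ 1.5529 ✗
  (2.5, 3.5, 210°): beam 1 = 1.5529 ≠ 0.5176 ✗
  …
  (3.5, 3.5, 120°): r_1=0.5176, r_2=0.5774, r_3=1.5529, r_4=1.7321, r_5=2.5882, r_6=1.0000, r_7=2.5882 — all match ✓
Unique over the lattice → pose = (3.5, 3.5, 120°).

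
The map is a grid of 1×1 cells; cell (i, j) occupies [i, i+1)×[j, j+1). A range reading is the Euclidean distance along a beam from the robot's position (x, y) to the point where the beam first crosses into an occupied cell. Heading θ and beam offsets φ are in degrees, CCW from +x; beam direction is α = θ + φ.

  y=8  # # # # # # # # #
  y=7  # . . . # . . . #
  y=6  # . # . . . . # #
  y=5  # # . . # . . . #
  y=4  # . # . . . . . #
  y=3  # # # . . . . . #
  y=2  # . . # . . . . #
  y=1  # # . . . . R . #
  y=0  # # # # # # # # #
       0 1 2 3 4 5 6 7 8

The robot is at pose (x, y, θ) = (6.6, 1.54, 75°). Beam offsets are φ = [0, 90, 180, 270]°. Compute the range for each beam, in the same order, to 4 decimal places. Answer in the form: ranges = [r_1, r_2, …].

ranges = [4.6173, 2.6917, 0.5590, 1.4494]

beam 1: φ=0°, α=75°
  cosα=0.2588 sinα=0.9659 | (6,1) | tMaxX 1.5455 tMaxY 0.4762 | tΔX 3.8637 tΔY 1.0353
    t=0.4762 [y] (6,2)
    t=1.5115 [y] (6,3)
    t=1.5455 [x] (7,3)
    t=2.5468 [y] (7,4)
    t=3.5821 [y] (7,5)
    t=4.6173 [y] (7,6) — stop
  → r_1 = 4.6173
beam 2: φ=90°, α=165°
  cosα=-0.9659 sinα=0.2588 | (6,1) | tMaxX 0.6212 tMaxY 1.7773 | tΔX 1.0353 tΔY 3.8637
    t=0.6212 [x] (5,1)
    t=1.6564 [x] (4,1)
    t=1.7773 [y] (4,2)
    t=2.6917 [x] (3,2) — stop
  → r_2 = 2.6917
beam 3: φ=180°, α=255°
  cosα=-0.2588 sinα=-0.9659 | (6,1) | tMaxX 2.3182 tMaxY 0.5590 | tΔX 3.8637 tΔY 1.0353
    t=0.5590 [y] (6,0) — stop
  → r_3 = 0.5590
beam 4: φ=270°, α=345°
  cosα=0.9659 sinα=-0.2588 | (6,1) | tMaxX 0.4141 tMaxY 2.0864 | tΔX 1.0353 tΔY 3.8637
    t=0.4141 [x] (7,1)
    t=1.4494 [x] (8,1) — stop
  → r_4 = 1.4494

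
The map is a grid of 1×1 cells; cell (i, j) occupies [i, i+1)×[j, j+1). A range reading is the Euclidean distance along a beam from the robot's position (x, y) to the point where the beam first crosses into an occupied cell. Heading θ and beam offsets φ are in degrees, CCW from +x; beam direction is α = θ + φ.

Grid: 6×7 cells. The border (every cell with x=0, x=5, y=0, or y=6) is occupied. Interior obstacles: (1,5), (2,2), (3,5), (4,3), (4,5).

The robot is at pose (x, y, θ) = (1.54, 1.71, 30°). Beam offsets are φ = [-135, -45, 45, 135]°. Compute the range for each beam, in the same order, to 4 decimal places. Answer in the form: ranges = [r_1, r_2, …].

ranges = [0.7350, 2.7432, 4.4413, 0.5590]

beam 1: φ=-135°, α=255°
  direction (-0.2588, -0.9659); cell (1,1); t to first gridline: x 2.0864, y 0.7350 (then +3.8637 / +1.0353)
    (1,0) via y @ 0.7350  # hit
  → r_1 = 0.7350
beam 2: φ=-45°, α=345°
  direction (0.9659, -0.2588); cell (1,1); t to first gridline: x 0.4762, y 2.7432 (then +1.0353 / +3.8637)
    (2,1) via x @ 0.4762
    (3,1) via x @ 1.5115
    (4,1) via x @ 2.5468
    (4,0) via y @ 2.7432  # hit
  → r_2 = 2.7432
beam 3: φ=45°, α=75°
  direction (0.2588, 0.9659); cell (1,1); t to first gridline: x 1.7773, y 0.3002 (then +3.8637 / +1.0353)
    (1,2) via y @ 0.3002
    (1,3) via y @ 1.3355
    (2,3) via x @ 1.7773
    (2,4) via y @ 2.3708
    (2,5) via y @ 3.4061
    (2,6) via y @ 4.4413  # hit
  → r_3 = 4.4413
beam 4: φ=135°, α=165°
  direction (-0.9659, 0.2588); cell (1,1); t to first gridline: x 0.5590, y 1.1205 (then +1.0353 / +3.8637)
    (0,1) via x @ 0.5590  # hit
  → r_4 = 0.5590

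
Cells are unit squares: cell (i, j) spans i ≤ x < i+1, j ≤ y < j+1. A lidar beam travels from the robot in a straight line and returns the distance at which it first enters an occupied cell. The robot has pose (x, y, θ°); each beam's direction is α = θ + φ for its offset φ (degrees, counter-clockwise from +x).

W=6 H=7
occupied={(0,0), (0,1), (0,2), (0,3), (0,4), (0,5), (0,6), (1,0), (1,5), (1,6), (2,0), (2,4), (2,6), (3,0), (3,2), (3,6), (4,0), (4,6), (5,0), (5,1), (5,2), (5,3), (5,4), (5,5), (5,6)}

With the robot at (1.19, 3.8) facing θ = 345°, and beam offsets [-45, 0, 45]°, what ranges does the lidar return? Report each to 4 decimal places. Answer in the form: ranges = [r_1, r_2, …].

ranges = [3.2332, 3.9444, 0.9353]

beam 1: φ=-45°, α=300°
  cosα=0.5000 sinα=-0.8660 | (1,3) | tMaxX 1.6200 tMaxY 0.9238 | tΔX 2.0000 tΔY 1.1547
    t=0.9238 [y] (1,2)
    t=1.6200 [x] (2,2)
    t=2.0785 [y] (2,1)
    t=3.2332 [y] (2,0) — stop
  → r_1 = 3.2332
beam 2: φ=0°, α=345°
  cosα=0.9659 sinα=-0.2588 | (1,3) | tMaxX 0.8386 tMaxY 3.0910 | tΔX 1.0353 tΔY 3.8637
    t=0.8386 [x] (2,3)
    t=1.8738 [x] (3,3)
    t=2.9091 [x] (4,3)
    t=3.0910 [y] (4,2)
    t=3.9444 [x] (5,2) — stop
  → r_2 = 3.9444
beam 3: φ=45°, α=30°
  cosα=0.8660 sinα=0.5000 | (1,3) | tMaxX 0.9353 tMaxY 0.4000 | tΔX 1.1547 tΔY 2.0000
    t=0.4000 [y] (1,4)
    t=0.9353 [x] (2,4) — stop
  → r_3 = 0.9353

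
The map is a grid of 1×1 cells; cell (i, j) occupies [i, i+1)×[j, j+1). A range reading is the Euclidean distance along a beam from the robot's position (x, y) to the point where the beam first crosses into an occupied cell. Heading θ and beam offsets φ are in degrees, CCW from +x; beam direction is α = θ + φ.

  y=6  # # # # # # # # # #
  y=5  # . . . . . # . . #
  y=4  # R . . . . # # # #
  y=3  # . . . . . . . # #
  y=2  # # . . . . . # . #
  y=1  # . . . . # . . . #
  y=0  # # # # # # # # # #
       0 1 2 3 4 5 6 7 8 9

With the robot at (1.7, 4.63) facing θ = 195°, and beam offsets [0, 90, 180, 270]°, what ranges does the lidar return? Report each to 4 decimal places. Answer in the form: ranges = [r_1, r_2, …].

beam 1: φ=0°, α=195°
  dir = (cos 195°, sin 195°) = (-0.9659, -0.2588); from cell (1,4)
  next x-line at t=0.7247, next y-line at t=2.4341; Δt_x=1.0353, Δt_y=3.8637
    x: enter (0,4) at t=0.7247 ← occupied
  → r_1 = 0.7247
beam 2: φ=90°, α=285°
  dir = (cos 285°, sin 285°) = (0.2588, -0.9659); from cell (1,4)
  next x-line at t=1.1591, next y-line at t=0.6522; Δt_x=3.8637, Δt_y=1.0353
    y: enter (1,3) at t=0.6522
    x: enter (2,3) at t=1.1591
    y: enter (2,2) at t=1.6875
    y: enter (2,1) at t=2.7228
    y: enter (2,0) at t=3.7581 ← occupied
  → r_2 = 3.7581
beam 3: φ=180°, α=15°
  dir = (cos 15°, sin 15°) = (0.9659, 0.2588); from cell (1,4)
  next x-line at t=0.3106, next y-line at t=1.4296; Δt_x=1.0353, Δt_y=3.8637
    x: enter (2,4) at t=0.3106
    x: enter (3,4) at t=1.3459
    y: enter (3,5) at t=1.4296
    x: enter (4,5) at t=2.3811
    x: enter (5,5) at t=3.4164
    x: enter (6,5) at t=4.4517 ← occupied
  → r_3 = 4.4517
beam 4: φ=270°, α=105°
  dir = (cos 105°, sin 105°) = (-0.2588, 0.9659); from cell (1,4)
  next x-line at t=2.7046, next y-line at t=0.3831; Δt_x=3.8637, Δt_y=1.0353
    y: enter (1,5) at t=0.3831
    y: enter (1,6) at t=1.4183 ← occupied
  → r_4 = 1.4183

ranges = [0.7247, 3.7581, 4.4517, 1.4183]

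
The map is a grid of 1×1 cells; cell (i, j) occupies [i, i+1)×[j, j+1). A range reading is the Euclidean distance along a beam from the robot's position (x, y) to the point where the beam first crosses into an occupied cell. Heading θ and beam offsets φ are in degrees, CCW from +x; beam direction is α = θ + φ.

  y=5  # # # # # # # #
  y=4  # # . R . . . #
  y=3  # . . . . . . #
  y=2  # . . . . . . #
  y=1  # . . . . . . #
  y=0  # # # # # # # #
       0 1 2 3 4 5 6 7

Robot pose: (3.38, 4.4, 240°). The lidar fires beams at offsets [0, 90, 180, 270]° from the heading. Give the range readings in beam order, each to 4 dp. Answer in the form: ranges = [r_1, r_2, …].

beam 1: φ=0°, α=240°
  d=(-0.5000,-0.8660)  start (3,4)  tX=0.7600 tY=0.4619  stride 1/|dx|=2.0000 1/|dy|=1.1547
    cross y-line → (3,3), t=0.4619
    cross x-line → (2,3), t=0.7600
    cross y-line → (2,2), t=1.6166
    cross x-line → (1,2), t=2.7600
    cross y-line → (1,1), t=2.7713
    cross y-line → (1,0), t=3.9260 (wall)
  → r_1 = 3.9260
beam 2: φ=90°, α=330°
  d=(0.8660,-0.5000)  start (3,4)  tX=0.7159 tY=0.8000  stride 1/|dx|=1.1547 1/|dy|=2.0000
    cross x-line → (4,4), t=0.7159
    cross y-line → (4,3), t=0.8000
    cross x-line → (5,3), t=1.8706
    cross y-line → (5,2), t=2.8000
    cross x-line → (6,2), t=3.0253
    cross x-line → (7,2), t=4.1800 (wall)
  → r_2 = 4.1800
beam 3: φ=180°, α=60°
  d=(0.5000,0.8660)  start (3,4)  tX=1.2400 tY=0.6928  stride 1/|dx|=2.0000 1/|dy|=1.1547
    cross y-line → (3,5), t=0.6928 (wall)
  → r_3 = 0.6928
beam 4: φ=270°, α=150°
  d=(-0.8660,0.5000)  start (3,4)  tX=0.4388 tY=1.2000  stride 1/|dx|=1.1547 1/|dy|=2.0000
    cross x-line → (2,4), t=0.4388
    cross y-line → (2,5), t=1.2000 (wall)
  → r_4 = 1.2000

ranges = [3.9260, 4.1800, 0.6928, 1.2000]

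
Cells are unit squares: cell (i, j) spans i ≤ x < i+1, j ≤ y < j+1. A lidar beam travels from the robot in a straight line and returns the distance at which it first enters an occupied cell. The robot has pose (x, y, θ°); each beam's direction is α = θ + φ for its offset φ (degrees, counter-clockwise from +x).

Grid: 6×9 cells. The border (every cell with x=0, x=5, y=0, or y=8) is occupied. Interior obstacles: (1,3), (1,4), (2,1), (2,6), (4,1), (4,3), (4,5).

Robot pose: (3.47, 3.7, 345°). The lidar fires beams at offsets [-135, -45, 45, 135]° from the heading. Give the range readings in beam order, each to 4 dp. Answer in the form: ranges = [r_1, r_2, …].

ranges = [2.8521, 1.9630, 1.7667, 2.6558]

beam 1: φ=-135°, α=210°
  direction (-0.8660, -0.5000); cell (3,3); t to first gridline: x 0.5427, y 1.4000 (then +1.1547 / +2.0000)
    (2,3) via x @ 0.5427
    (2,2) via y @ 1.4000
    (1,2) via x @ 1.6974
    (0,2) via x @ 2.8521  # hit
  → r_1 = 2.8521
beam 2: φ=-45°, α=300°
  direction (0.5000, -0.8660); cell (3,3); t to first gridline: x 1.0600, y 0.8083 (then +2.0000 / +1.1547)
    (3,2) via y @ 0.8083
    (4,2) via x @ 1.0600
    (4,1) via y @ 1.9630  # hit
  → r_2 = 1.9630
beam 3: φ=45°, α=30°
  direction (0.8660, 0.5000); cell (3,3); t to first gridline: x 0.6120, y 0.6000 (then +1.1547 / +2.0000)
    (3,4) via y @ 0.6000
    (4,4) via x @ 0.6120
    (5,4) via x @ 1.7667  # hit
  → r_3 = 1.7667
beam 4: φ=135°, α=120°
  direction (-0.5000, 0.8660); cell (3,3); t to first gridline: x 0.9400, y 0.3464 (then +2.0000 / +1.1547)
    (3,4) via y @ 0.3464
    (2,4) via x @ 0.9400
    (2,5) via y @ 1.5011
    (2,6) via y @ 2.6558  # hit
  → r_4 = 2.6558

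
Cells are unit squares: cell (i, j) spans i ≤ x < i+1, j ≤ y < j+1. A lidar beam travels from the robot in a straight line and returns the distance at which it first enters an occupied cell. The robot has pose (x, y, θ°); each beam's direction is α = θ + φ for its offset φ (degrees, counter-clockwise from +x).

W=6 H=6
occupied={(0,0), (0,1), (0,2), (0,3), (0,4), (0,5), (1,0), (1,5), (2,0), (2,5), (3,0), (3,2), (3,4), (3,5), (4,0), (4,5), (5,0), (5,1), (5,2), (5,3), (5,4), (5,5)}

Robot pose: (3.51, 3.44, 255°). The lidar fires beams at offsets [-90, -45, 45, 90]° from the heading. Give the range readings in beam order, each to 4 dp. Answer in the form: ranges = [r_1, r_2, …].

ranges = [2.5985, 2.8983, 0.5081, 1.5426]

beam 1: φ=-90°, α=165°
  d=(-0.9659,0.2588)  start (3,3)  tX=0.5280 tY=2.1637  stride 1/|dx|=1.0353 1/|dy|=3.8637
    cross x-line → (2,3), t=0.5280
    cross x-line → (1,3), t=1.5633
    cross y-line → (1,4), t=2.1637
    cross x-line → (0,4), t=2.5985 (wall)
  → r_1 = 2.5985
beam 2: φ=-45°, α=210°
  d=(-0.8660,-0.5000)  start (3,3)  tX=0.5889 tY=0.8800  stride 1/|dx|=1.1547 1/|dy|=2.0000
    cross x-line → (2,3), t=0.5889
    cross y-line → (2,2), t=0.8800
    cross x-line → (1,2), t=1.7436
    cross y-line → (1,1), t=2.8800
    cross x-line → (0,1), t=2.8983 (wall)
  → r_2 = 2.8983
beam 3: φ=45°, α=300°
  d=(0.5000,-0.8660)  start (3,3)  tX=0.9800 tY=0.5081  stride 1/|dx|=2.0000 1/|dy|=1.1547
    cross y-line → (3,2), t=0.5081 (wall)
  → r_3 = 0.5081
beam 4: φ=90°, α=345°
  d=(0.9659,-0.2588)  start (3,3)  tX=0.5073 tY=1.7000  stride 1/|dx|=1.0353 1/|dy|=3.8637
    cross x-line → (4,3), t=0.5073
    cross x-line → (5,3), t=1.5426 (wall)
  → r_4 = 1.5426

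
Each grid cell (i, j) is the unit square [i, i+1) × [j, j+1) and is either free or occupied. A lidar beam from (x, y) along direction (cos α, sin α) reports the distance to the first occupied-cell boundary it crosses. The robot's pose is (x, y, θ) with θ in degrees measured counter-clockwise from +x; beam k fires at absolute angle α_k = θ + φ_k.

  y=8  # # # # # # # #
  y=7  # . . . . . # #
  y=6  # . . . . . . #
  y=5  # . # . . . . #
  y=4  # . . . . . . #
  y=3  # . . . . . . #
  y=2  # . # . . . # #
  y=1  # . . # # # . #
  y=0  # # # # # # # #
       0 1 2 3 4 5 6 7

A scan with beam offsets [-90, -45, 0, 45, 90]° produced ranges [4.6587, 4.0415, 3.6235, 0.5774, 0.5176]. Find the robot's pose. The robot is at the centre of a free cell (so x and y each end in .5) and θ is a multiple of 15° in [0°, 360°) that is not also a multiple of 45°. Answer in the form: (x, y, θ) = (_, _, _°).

(x, y, θ) = (6.5, 3.5, 195°)

Candidates: 35 free-cell centres × 16 headings = 560 poses. Raycast each; keep the one whose scan matches to 4 dp.
  (1.5, 4.5, 285°): beam 1 = 0.5176 ≠ 4.6587 ✗
  (2.5, 3.5, 30°): beam 1 = 0.5774 ≠ 4.6587 ✗
  (6.5, 4.5, 60°): beam 1 = 0.5774 ≠ 4.6587 ✗
  (6.5, 5.5, 15°): beam 1 = 1.9319 ≠ 4.6587 ✗
  …
  (6.5, 3.5, 195°): r_1=4.6587, r_2=4.0415, r_3=3.6235, r_4=0.5774, r_5=0.5176 — all match ✓
Only this pose fits every beam.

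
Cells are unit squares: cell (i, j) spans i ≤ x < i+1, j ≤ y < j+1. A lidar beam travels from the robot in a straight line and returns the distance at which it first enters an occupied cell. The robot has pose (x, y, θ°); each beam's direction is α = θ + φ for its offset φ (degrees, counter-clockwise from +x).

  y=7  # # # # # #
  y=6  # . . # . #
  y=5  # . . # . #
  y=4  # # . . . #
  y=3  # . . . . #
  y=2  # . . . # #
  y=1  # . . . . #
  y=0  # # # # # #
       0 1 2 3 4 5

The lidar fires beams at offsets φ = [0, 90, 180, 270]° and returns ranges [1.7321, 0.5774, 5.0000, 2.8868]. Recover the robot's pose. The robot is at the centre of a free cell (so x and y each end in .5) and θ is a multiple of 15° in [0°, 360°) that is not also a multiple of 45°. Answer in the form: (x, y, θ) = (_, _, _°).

(x, y, θ) = (3.5, 2.5, 300°)

The pose lattice has 20·16 = 320 candidates. Test each by forward raycasting.
  (2.5, 4.5, 330°): beam 1 = 2.8868 ≠ 1.7321 ✗
  (4.5, 4.5, 210°): beam 1 = 4.0415 ≠ 1.7321 ✗
  (2.5, 6.5, 60°): beam 1 = 0.5774 ≠ 1.7321 ✗
  …
  (3.5, 2.5, 300°): r_1=1.7321, r_2=0.5774, r_3=5.0000, r_4=2.8868 — all match ✓
No second candidate reproduces the full scan.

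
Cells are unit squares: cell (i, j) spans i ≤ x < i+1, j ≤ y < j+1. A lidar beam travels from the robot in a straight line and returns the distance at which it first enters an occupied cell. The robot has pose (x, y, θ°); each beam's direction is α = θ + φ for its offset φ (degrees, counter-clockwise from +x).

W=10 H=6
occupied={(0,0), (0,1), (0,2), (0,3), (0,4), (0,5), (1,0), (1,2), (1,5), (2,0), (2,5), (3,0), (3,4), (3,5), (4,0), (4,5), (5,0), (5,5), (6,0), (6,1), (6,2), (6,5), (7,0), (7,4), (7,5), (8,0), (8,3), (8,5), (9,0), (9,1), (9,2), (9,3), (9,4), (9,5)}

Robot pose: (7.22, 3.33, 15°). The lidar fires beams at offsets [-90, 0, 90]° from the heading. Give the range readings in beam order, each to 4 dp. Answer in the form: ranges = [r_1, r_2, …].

ranges = [2.4122, 0.8075, 0.6936]

beam 1: φ=-90°, α=285°
  cosα=0.2588 sinα=-0.9659 | (7,3) | tMaxX 3.0137 tMaxY 0.3416 | tΔX 3.8637 tΔY 1.0353
    t=0.3416 [y] (7,2)
    t=1.3769 [y] (7,1)
    t=2.4122 [y] (7,0) — stop
  → r_1 = 2.4122
beam 2: φ=0°, α=15°
  cosα=0.9659 sinα=0.2588 | (7,3) | tMaxX 0.8075 tMaxY 2.5887 | tΔX 1.0353 tΔY 3.8637
    t=0.8075 [x] (8,3) — stop
  → r_2 = 0.8075
beam 3: φ=90°, α=105°
  cosα=-0.2588 sinα=0.9659 | (7,3) | tMaxX 0.8500 tMaxY 0.6936 | tΔX 3.8637 tΔY 1.0353
    t=0.6936 [y] (7,4) — stop
  → r_3 = 0.6936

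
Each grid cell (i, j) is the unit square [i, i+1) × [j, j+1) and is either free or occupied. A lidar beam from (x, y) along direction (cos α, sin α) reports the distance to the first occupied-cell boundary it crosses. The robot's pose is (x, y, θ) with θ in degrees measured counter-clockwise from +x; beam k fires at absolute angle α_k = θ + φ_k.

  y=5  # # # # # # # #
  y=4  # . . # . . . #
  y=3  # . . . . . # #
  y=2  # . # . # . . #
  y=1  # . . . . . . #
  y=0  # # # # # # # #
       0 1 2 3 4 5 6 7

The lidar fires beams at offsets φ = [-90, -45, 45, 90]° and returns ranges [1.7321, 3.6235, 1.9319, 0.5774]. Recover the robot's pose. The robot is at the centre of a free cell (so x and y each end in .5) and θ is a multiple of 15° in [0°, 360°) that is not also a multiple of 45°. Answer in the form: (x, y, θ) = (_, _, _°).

(x, y, θ) = (5.5, 1.5, 150°)

Candidates: 20 free-cell centres × 16 headings = 320 poses. Raycast each; keep the one whose scan matches to 4 dp.
  (6.5, 2.5, 285°): beam 1 = 1.5529 ≠ 1.7321 ✗
  (4.5, 4.5, 30°): beam 1 = 4.0415 ≠ 1.7321 ✗
  (5.5, 2.5, 60°): beam 2 = 1.5529 ≠ 3.6235 ✗
  (3.5, 2.5, 330°): beam 2 = 1.5529 ≠ 3.6235 ✗
  …
  (5.5, 1.5, 150°): r_1=1.7321, r_2=3.6235, r_3=1.9319, r_4=0.5774 — all match ✓
Only this pose fits every beam.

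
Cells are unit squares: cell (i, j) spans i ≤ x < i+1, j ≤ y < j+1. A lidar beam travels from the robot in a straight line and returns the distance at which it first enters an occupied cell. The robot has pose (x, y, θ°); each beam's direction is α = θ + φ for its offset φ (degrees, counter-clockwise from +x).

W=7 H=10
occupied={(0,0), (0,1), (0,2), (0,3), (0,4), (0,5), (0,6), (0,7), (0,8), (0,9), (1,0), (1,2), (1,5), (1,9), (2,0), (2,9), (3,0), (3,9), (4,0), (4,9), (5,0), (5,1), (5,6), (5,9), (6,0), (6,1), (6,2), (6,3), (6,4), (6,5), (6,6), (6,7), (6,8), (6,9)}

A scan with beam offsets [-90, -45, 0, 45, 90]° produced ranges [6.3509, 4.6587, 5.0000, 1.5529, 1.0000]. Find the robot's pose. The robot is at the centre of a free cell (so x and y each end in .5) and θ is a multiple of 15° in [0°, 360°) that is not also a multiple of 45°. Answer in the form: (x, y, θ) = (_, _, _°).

(x, y, θ) = (5.5, 3.5, 210°)

Candidates: 36 free-cell centres × 16 headings = 576 poses. Raycast each; keep the one whose scan matches to 4 dp.
  (1.5, 7.5, 60°): beam 1 = 5.1962 ≠ 6.3509 ✗
  (1.5, 3.5, 120°): beam 1 = 5.0000 ≠ 6.3509 ✗
  (2.5, 3.5, 300°): beam 1 = 1.0000 ≠ 6.3509 ✗
  (4.5, 5.5, 195°): beam 1 = 3.6235 ≠ 6.3509 ✗
  …
  (5.5, 3.5, 210°): r_1=6.3509, r_2=4.6587, r_3=5.0000, r_4=1.5529, r_5=1.0000 — all match ✓
Unique over the lattice → pose = (5.5, 3.5, 210°).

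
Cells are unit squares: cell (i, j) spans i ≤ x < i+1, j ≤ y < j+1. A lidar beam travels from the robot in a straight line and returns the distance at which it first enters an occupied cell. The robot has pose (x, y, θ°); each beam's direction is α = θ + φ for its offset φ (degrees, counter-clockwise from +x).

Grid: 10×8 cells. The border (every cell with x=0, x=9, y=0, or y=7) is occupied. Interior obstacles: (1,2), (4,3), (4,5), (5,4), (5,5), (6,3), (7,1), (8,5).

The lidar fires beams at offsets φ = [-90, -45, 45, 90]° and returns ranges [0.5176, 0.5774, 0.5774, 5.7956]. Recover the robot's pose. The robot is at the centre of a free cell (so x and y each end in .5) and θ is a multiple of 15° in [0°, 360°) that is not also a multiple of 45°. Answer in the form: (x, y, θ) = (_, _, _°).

(x, y, θ) = (1.5, 3.5, 255°)

The pose lattice has 40·16 = 640 candidates. Test each by forward raycasting.
  (1.5, 4.5, 285°): beam 2 = 1.0000 ≠ 0.5774 ✗
  (6.5, 1.5, 240°): beam 1 = 6.3509 ≠ 0.5176 ✗
  (8.5, 3.5, 345°): beam 1 = 1.9319 ≠ 0.5176 ✗
  …
  (1.5, 3.5, 255°): r_1=0.5176, r_2=0.5774, r_3=0.5774, r_4=5.7956 — all match ✓
Only this pose fits every beam.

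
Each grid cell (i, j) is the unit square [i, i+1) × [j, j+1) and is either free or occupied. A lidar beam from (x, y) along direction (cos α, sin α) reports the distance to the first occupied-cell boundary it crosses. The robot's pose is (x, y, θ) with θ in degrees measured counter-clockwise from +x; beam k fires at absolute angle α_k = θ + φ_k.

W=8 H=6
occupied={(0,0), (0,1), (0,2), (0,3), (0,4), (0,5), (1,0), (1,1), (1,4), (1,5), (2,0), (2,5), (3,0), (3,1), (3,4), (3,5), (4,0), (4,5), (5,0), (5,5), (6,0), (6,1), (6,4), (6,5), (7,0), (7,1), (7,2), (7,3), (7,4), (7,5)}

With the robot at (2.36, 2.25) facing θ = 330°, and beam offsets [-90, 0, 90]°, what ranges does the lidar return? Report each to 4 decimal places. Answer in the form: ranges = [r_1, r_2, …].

beam 1: φ=-90°, α=240°
  dir = (cos 240°, sin 240°) = (-0.5000, -0.8660); from cell (2,2)
  next x-line at t=0.7200, next y-line at t=0.2887; Δt_x=2.0000, Δt_y=1.1547
    y: enter (2,1) at t=0.2887
    x: enter (1,1) at t=0.7200 ← occupied
  → r_1 = 0.7200
beam 2: φ=0°, α=330°
  dir = (cos 330°, sin 330°) = (0.8660, -0.5000); from cell (2,2)
  next x-line at t=0.7390, next y-line at t=0.5000; Δt_x=1.1547, Δt_y=2.0000
    y: enter (2,1) at t=0.5000
    x: enter (3,1) at t=0.7390 ← occupied
  → r_2 = 0.7390
beam 3: φ=90°, α=60°
  dir = (cos 60°, sin 60°) = (0.5000, 0.8660); from cell (2,2)
  next x-line at t=1.2800, next y-line at t=0.8660; Δt_x=2.0000, Δt_y=1.1547
    y: enter (2,3) at t=0.8660
    x: enter (3,3) at t=1.2800
    y: enter (3,4) at t=2.0207 ← occupied
  → r_3 = 2.0207

ranges = [0.7200, 0.7390, 2.0207]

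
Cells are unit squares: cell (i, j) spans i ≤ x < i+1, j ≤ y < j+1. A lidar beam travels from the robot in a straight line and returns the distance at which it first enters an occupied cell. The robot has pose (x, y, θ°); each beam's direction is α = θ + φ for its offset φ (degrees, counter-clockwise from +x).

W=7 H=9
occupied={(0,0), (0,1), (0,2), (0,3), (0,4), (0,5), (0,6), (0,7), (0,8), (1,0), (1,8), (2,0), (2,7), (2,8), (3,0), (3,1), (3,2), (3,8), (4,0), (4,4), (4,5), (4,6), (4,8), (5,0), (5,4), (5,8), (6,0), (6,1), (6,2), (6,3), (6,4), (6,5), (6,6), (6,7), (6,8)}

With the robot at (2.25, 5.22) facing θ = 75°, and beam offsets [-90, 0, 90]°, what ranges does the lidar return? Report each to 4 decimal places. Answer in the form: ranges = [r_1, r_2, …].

beam 1: φ=-90°, α=345°
  direction (0.9659, -0.2588); cell (2,5); t to first gridline: x 0.7765, y 0.8500 (then +1.0353 / +3.8637)
    (3,5) via x @ 0.7765
    (3,4) via y @ 0.8500
    (4,4) via x @ 1.8117  # hit
  → r_1 = 1.8117
beam 2: φ=0°, α=75°
  direction (0.2588, 0.9659); cell (2,5); t to first gridline: x 2.8978, y 0.8075 (then +3.8637 / +1.0353)
    (2,6) via y @ 0.8075
    (2,7) via y @ 1.8428  # hit
  → r_2 = 1.8428
beam 3: φ=90°, α=165°
  direction (-0.9659, 0.2588); cell (2,5); t to first gridline: x 0.2588, y 3.0137 (then +1.0353 / +3.8637)
    (1,5) via x @ 0.2588
    (0,5) via x @ 1.2941  # hit
  → r_3 = 1.2941

ranges = [1.8117, 1.8428, 1.2941]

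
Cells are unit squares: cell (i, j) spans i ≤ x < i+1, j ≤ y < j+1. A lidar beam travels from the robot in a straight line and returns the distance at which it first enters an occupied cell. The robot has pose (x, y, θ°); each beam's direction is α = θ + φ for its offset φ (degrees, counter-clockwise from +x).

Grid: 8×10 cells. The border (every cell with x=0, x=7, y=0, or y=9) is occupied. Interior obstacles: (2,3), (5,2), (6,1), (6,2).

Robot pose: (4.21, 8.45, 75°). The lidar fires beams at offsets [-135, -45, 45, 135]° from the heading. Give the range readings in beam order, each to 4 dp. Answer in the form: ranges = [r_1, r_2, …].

ranges = [5.5800, 1.1000, 0.6351, 3.7066]

beam 1: φ=-135°, α=300°
  direction (0.5000, -0.8660); cell (4,8); t to first gridline: x 1.5800, y 0.5196 (then +2.0000 / +1.1547)
    (4,7) via y @ 0.5196
    (5,7) via x @ 1.5800
    (5,6) via y @ 1.6743
    (5,5) via y @ 2.8290
    (6,5) via x @ 3.5800
    (6,4) via y @ 3.9837
    (6,3) via y @ 5.1384
    (7,3) via x @ 5.5800  # hit
  → r_1 = 5.5800
beam 2: φ=-45°, α=30°
  direction (0.8660, 0.5000); cell (4,8); t to first gridline: x 0.9122, y 1.1000 (then +1.1547 / +2.0000)
    (5,8) via x @ 0.9122
    (5,9) via y @ 1.1000  # hit
  → r_2 = 1.1000
beam 3: φ=45°, α=120°
  direction (-0.5000, 0.8660); cell (4,8); t to first gridline: x 0.4200, y 0.6351 (then +2.0000 / +1.1547)
    (3,8) via x @ 0.4200
    (3,9) via y @ 0.6351  # hit
  → r_3 = 0.6351
beam 4: φ=135°, α=210°
  direction (-0.8660, -0.5000); cell (4,8); t to first gridline: x 0.2425, y 0.9000 (then +1.1547 / +2.0000)
    (3,8) via x @ 0.2425
    (3,7) via y @ 0.9000
    (2,7) via x @ 1.3972
    (1,7) via x @ 2.5519
    (1,6) via y @ 2.9000
    (0,6) via x @ 3.7066  # hit
  → r_4 = 3.7066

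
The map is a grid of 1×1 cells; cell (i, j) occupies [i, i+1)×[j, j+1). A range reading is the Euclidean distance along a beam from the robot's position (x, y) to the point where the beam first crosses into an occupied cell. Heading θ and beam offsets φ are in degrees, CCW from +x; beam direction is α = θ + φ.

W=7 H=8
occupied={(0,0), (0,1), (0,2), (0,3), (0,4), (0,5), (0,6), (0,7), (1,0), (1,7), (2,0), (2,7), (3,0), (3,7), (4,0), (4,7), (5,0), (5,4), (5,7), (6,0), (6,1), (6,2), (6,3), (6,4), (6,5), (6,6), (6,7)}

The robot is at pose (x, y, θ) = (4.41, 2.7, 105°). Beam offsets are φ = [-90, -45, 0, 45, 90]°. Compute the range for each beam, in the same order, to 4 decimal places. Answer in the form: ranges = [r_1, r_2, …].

ranges = [1.6461, 1.5011, 4.4517, 3.9375, 3.5303]

beam 1: φ=-90°, α=15°
  dir = (cos 15°, sin 15°) = (0.9659, 0.2588); from cell (4,2)
  next x-line at t=0.6108, next y-line at t=1.1591; Δt_x=1.0353, Δt_y=3.8637
    x: enter (5,2) at t=0.6108
    y: enter (5,3) at t=1.1591
    x: enter (6,3) at t=1.6461 ← occupied
  → r_1 = 1.6461
beam 2: φ=-45°, α=60°
  dir = (cos 60°, sin 60°) = (0.5000, 0.8660); from cell (4,2)
  next x-line at t=1.1800, next y-line at t=0.3464; Δt_x=2.0000, Δt_y=1.1547
    y: enter (4,3) at t=0.3464
    x: enter (5,3) at t=1.1800
    y: enter (5,4) at t=1.5011 ← occupied
  → r_2 = 1.5011
beam 3: φ=0°, α=105°
  dir = (cos 105°, sin 105°) = (-0.2588, 0.9659); from cell (4,2)
  next x-line at t=1.5841, next y-line at t=0.3106; Δt_x=3.8637, Δt_y=1.0353
    y: enter (4,3) at t=0.3106
    y: enter (4,4) at t=1.3459
    x: enter (3,4) at t=1.5841
    y: enter (3,5) at t=2.3811
    y: enter (3,6) at t=3.4164
    y: enter (3,7) at t=4.4517 ← occupied
  → r_3 = 4.4517
beam 4: φ=45°, α=150°
  dir = (cos 150°, sin 150°) = (-0.8660, 0.5000); from cell (4,2)
  next x-line at t=0.4734, next y-line at t=0.6000; Δt_x=1.1547, Δt_y=2.0000
    x: enter (3,2) at t=0.4734
    y: enter (3,3) at t=0.6000
    x: enter (2,3) at t=1.6281
    y: enter (2,4) at t=2.6000
    x: enter (1,4) at t=2.7828
    x: enter (0,4) at t=3.9375 ← occupied
  → r_4 = 3.9375
beam 5: φ=90°, α=195°
  dir = (cos 195°, sin 195°) = (-0.9659, -0.2588); from cell (4,2)
  next x-line at t=0.4245, next y-line at t=2.7046; Δt_x=1.0353, Δt_y=3.8637
    x: enter (3,2) at t=0.4245
    x: enter (2,2) at t=1.4597
    x: enter (1,2) at t=2.4950
    y: enter (1,1) at t=2.7046
    x: enter (0,1) at t=3.5303 ← occupied
  → r_5 = 3.5303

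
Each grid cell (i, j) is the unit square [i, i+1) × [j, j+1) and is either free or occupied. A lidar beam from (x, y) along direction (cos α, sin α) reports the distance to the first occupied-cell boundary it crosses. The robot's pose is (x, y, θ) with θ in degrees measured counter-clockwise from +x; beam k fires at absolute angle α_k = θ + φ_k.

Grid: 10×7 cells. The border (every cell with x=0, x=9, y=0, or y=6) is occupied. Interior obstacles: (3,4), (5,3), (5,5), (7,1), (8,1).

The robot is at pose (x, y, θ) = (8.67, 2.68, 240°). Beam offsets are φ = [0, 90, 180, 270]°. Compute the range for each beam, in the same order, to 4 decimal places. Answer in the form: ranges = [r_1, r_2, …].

ranges = [0.7852, 0.3811, 0.6600, 6.6400]

beam 1: φ=0°, α=240°
  direction (-0.5000, -0.8660); cell (8,2); t to first gridline: x 1.3400, y 0.7852 (then +2.0000 / +1.1547)
    (8,1) via y @ 0.7852  # hit
  → r_1 = 0.7852
beam 2: φ=90°, α=330°
  direction (0.8660, -0.5000); cell (8,2); t to first gridline: x 0.3811, y 1.3600 (then +1.1547 / +2.0000)
    (9,2) via x @ 0.3811  # hit
  → r_2 = 0.3811
beam 3: φ=180°, α=60°
  direction (0.5000, 0.8660); cell (8,2); t to first gridline: x 0.6600, y 0.3695 (then +2.0000 / +1.1547)
    (8,3) via y @ 0.3695
    (9,3) via x @ 0.6600  # hit
  → r_3 = 0.6600
beam 4: φ=270°, α=150°
  direction (-0.8660, 0.5000); cell (8,2); t to first gridline: x 0.7736, y 0.6400 (then +1.1547 / +2.0000)
    (8,3) via y @ 0.6400
    (7,3) via x @ 0.7736
    (6,3) via x @ 1.9283
    (6,4) via y @ 2.6400
    (5,4) via x @ 3.0831
    (4,4) via x @ 4.2378
    (4,5) via y @ 4.6400
    (3,5) via x @ 5.3925
    (2,5) via x @ 6.5472
    (2,6) via y @ 6.6400  # hit
  → r_4 = 6.6400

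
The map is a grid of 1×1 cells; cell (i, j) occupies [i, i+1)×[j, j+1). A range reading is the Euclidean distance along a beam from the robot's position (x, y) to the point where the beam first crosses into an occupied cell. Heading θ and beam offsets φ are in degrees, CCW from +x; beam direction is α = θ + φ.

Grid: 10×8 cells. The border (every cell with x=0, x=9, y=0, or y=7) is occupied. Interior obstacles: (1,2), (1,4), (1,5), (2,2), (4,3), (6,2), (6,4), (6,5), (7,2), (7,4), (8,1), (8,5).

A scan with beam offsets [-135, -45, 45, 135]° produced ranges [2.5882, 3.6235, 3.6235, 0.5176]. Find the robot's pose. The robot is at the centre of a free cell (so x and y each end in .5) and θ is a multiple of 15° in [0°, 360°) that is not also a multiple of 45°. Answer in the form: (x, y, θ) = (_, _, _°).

Candidates: 36 free-cell centres × 16 headings = 576 poses. Raycast each; keep the one whose scan matches to 4 dp.
  (3.5, 4.5, 105°): beam 1 = 1.0000 ≠ 2.5882 ✗
  (2.5, 1.5, 15°): beam 1 = 0.5774 ≠ 2.5882 ✗
  (7.5, 6.5, 240°): beam 1 = 0.5176 ≠ 2.5882 ✗
  (1.5, 1.5, 240°): beam 1 = 0.5176 ≠ 2.5882 ✗
  …
  (5.5, 4.5, 210°): r_1=2.5882, r_2=3.6235, r_3=3.6235, r_4=0.5176 — all match ✓
Unique over the lattice → pose = (5.5, 4.5, 210°).

(x, y, θ) = (5.5, 4.5, 210°)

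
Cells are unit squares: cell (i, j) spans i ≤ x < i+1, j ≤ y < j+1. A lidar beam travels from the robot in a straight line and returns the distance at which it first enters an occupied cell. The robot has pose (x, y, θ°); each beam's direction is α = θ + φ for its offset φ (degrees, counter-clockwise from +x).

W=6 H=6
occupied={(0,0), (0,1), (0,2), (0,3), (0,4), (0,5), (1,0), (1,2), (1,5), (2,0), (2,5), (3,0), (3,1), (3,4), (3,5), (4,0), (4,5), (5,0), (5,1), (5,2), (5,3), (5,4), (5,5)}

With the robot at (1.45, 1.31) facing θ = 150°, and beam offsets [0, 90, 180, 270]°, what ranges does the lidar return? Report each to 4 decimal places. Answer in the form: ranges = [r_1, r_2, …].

ranges = [0.5196, 0.3580, 0.6200, 0.7967]

beam 1: φ=0°, α=150°
  dir = (cos 150°, sin 150°) = (-0.8660, 0.5000); from cell (1,1)
  next x-line at t=0.5196, next y-line at t=1.3800; Δt_x=1.1547, Δt_y=2.0000
    x: enter (0,1) at t=0.5196 ← occupied
  → r_1 = 0.5196
beam 2: φ=90°, α=240°
  dir = (cos 240°, sin 240°) = (-0.5000, -0.8660); from cell (1,1)
  next x-line at t=0.9000, next y-line at t=0.3580; Δt_x=2.0000, Δt_y=1.1547
    y: enter (1,0) at t=0.3580 ← occupied
  → r_2 = 0.3580
beam 3: φ=180°, α=330°
  dir = (cos 330°, sin 330°) = (0.8660, -0.5000); from cell (1,1)
  next x-line at t=0.6351, next y-line at t=0.6200; Δt_x=1.1547, Δt_y=2.0000
    y: enter (1,0) at t=0.6200 ← occupied
  → r_3 = 0.6200
beam 4: φ=270°, α=60°
  dir = (cos 60°, sin 60°) = (0.5000, 0.8660); from cell (1,1)
  next x-line at t=1.1000, next y-line at t=0.7967; Δt_x=2.0000, Δt_y=1.1547
    y: enter (1,2) at t=0.7967 ← occupied
  → r_4 = 0.7967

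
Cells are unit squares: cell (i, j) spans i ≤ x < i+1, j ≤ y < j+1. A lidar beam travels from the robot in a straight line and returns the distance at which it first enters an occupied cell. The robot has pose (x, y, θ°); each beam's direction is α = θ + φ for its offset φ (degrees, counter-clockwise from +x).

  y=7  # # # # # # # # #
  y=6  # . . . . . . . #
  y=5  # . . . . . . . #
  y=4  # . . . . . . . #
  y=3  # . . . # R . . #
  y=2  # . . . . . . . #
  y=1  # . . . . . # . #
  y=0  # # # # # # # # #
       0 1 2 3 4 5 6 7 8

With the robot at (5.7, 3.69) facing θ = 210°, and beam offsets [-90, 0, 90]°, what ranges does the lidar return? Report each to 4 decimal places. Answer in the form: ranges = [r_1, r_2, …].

ranges = [3.8221, 0.8083, 1.9514]

beam 1: φ=-90°, α=120°
  cosα=-0.5000 sinα=0.8660 | (5,3) | tMaxX 1.4000 tMaxY 0.3580 | tΔX 2.0000 tΔY 1.1547
    t=0.3580 [y] (5,4)
    t=1.4000 [x] (4,4)
    t=1.5127 [y] (4,5)
    t=2.6674 [y] (4,6)
    t=3.4000 [x] (3,6)
    t=3.8221 [y] (3,7) — stop
  → r_1 = 3.8221
beam 2: φ=0°, α=210°
  cosα=-0.8660 sinα=-0.5000 | (5,3) | tMaxX 0.8083 tMaxY 1.3800 | tΔX 1.1547 tΔY 2.0000
    t=0.8083 [x] (4,3) — stop
  → r_2 = 0.8083
beam 3: φ=90°, α=300°
  cosα=0.5000 sinα=-0.8660 | (5,3) | tMaxX 0.6000 tMaxY 0.7967 | tΔX 2.0000 tΔY 1.1547
    t=0.6000 [x] (6,3)
    t=0.7967 [y] (6,2)
    t=1.9514 [y] (6,1) — stop
  → r_3 = 1.9514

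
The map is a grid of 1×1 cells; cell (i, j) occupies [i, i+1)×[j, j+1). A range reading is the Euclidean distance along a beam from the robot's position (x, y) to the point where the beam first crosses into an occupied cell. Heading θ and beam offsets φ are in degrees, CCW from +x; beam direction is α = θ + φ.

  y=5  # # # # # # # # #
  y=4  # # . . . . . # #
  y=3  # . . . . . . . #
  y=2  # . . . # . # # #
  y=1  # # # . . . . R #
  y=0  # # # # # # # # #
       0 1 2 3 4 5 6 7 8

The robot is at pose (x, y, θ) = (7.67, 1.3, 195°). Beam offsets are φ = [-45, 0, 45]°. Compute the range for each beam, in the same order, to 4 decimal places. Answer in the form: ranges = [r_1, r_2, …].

beam 1: φ=-45°, α=150°
  cosα=-0.8660 sinα=0.5000 | (7,1) | tMaxX 0.7736 tMaxY 1.4000 | tΔX 1.1547 tΔY 2.0000
    t=0.7736 [x] (6,1)
    t=1.4000 [y] (6,2) — stop
  → r_1 = 1.4000
beam 2: φ=0°, α=195°
  cosα=-0.9659 sinα=-0.2588 | (7,1) | tMaxX 0.6936 tMaxY 1.1591 | tΔX 1.0353 tΔY 3.8637
    t=0.6936 [x] (6,1)
    t=1.1591 [y] (6,0) — stop
  → r_2 = 1.1591
beam 3: φ=45°, α=240°
  cosα=-0.5000 sinα=-0.8660 | (7,1) | tMaxX 1.3400 tMaxY 0.3464 | tΔX 2.0000 tΔY 1.1547
    t=0.3464 [y] (7,0) — stop
  → r_3 = 0.3464

ranges = [1.4000, 1.1591, 0.3464]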